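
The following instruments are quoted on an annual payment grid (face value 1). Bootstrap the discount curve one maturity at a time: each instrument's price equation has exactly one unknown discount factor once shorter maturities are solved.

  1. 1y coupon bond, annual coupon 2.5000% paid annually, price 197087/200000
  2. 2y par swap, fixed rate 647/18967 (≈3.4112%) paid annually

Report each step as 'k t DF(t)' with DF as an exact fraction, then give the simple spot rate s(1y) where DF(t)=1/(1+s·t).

1 1 4807/5000
2 2 9353/10000
s(1y) = (1/(4807/5000) − 1)/(1) = 193/4807 ≈ 4.0150%

step 1 [1y] bond c/1=1/40: DF=(197087/200000 − 1/40·(0))/(1+1/40) = 4807/5000 ≈ 0.961400
step 2 [2y] swap r/1=647/18967: DF=(1 − 647/18967·(0.961400))/(1+647/18967) = 9353/10000 ≈ 0.935300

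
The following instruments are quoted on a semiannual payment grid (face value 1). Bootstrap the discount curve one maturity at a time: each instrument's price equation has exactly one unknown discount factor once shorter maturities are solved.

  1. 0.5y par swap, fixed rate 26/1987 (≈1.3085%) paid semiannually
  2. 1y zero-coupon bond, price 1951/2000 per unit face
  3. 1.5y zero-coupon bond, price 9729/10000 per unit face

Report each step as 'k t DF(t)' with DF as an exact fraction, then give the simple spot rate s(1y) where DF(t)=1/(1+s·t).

1 1/2 1987/2000
2 1 1951/2000
3 3/2 9729/10000
s(1y) = (1/(1951/2000) − 1)/(1) = 49/1951 ≈ 2.5115%

step 1 [0.5y] swap r/2=13/1987: DF=(1 − 13/1987·(0))/(1+13/1987) = 1987/2000 ≈ 0.993500
step 2 [1y] zero: DF = P = 1951/2000 ≈ 0.975500
step 3 [1.5y] zero: DF = P = 9729/10000 ≈ 0.972900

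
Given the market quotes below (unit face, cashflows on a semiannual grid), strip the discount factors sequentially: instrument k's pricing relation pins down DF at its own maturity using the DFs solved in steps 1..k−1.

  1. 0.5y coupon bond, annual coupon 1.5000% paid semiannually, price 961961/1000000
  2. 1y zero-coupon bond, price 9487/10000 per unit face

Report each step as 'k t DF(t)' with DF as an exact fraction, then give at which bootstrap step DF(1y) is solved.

step 1 [0.5y] bond c/2=3/400: DF=(961961/1000000 − 3/400·(0))/(1+3/400) = 2387/2500 ≈ 0.954800
step 2 [1y] zero: DF = P = 9487/10000 ≈ 0.948700

1 1/2 2387/2500
2 1 9487/10000
DF(1y) is solved at step 2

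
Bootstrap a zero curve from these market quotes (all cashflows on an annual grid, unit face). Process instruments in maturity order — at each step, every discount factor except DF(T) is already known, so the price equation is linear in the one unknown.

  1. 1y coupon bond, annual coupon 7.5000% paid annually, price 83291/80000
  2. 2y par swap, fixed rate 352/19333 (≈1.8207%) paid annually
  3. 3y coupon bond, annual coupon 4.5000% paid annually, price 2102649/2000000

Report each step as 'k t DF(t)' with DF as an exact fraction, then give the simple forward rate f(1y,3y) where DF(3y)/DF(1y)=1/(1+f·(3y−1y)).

step 1 [1y] bond c/1=3/40: DF=(83291/80000 − 3/40·(0))/(1+3/40) = 1937/2000 ≈ 0.968500
step 2 [2y] swap r/1=352/19333: DF=(1 − 352/19333·(0.968500))/(1+352/19333) = 603/625 ≈ 0.964800
step 3 [3y] bond c/1=9/200: DF=(2102649/2000000 − 9/200·(0.968500+0.964800))/(1+9/200) = 2307/2500 ≈ 0.922800

1 1 1937/2000
2 2 603/625
3 3 2307/2500
f(1y,3y) = ((1937/2000)/(2307/2500) − 1)/(2) = 457/18456 ≈ 2.4762%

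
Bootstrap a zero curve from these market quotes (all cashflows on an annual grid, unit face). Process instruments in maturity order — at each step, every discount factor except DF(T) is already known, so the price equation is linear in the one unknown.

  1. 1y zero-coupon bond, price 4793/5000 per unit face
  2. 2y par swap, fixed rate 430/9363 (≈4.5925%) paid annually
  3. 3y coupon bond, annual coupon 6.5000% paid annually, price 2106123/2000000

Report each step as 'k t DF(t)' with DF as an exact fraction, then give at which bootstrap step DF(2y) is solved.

step 1 [1y] zero: DF = P = 4793/5000 ≈ 0.958600
step 2 [2y] swap r/1=430/9363: DF=(1 − 430/9363·(0.958600))/(1+430/9363) = 457/500 ≈ 0.914000
step 3 [3y] bond c/1=13/200: DF=(2106123/2000000 − 13/200·(0.958600+0.914000))/(1+13/200) = 1749/2000 ≈ 0.874500

1 1 4793/5000
2 2 457/500
3 3 1749/2000
DF(2y) is solved at step 2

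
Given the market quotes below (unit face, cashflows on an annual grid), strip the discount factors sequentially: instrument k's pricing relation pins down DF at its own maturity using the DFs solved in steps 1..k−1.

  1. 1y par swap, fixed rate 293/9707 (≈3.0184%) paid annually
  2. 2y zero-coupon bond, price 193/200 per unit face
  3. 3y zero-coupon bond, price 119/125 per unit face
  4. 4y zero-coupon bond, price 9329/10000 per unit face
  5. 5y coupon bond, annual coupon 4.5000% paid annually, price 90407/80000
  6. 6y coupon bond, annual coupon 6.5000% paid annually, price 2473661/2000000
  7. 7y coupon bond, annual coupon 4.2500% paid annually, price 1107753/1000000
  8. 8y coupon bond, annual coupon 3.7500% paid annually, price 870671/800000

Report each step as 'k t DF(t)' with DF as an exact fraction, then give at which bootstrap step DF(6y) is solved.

1 1 9707/10000
2 2 193/200
3 3 119/125
4 4 9329/10000
5 5 9169/10000
6 6 4361/5000
7 7 8339/10000
8 8 8161/10000
DF(6y) is solved at step 6

step 1 [1y] swap r/1=293/9707: DF=(1 − 293/9707·(0))/(1+293/9707) = 9707/10000 ≈ 0.970700
step 2 [2y] zero: DF = P = 193/200 ≈ 0.965000
step 3 [3y] zero: DF = P = 119/125 ≈ 0.952000
step 4 [4y] zero: DF = P = 9329/10000 ≈ 0.932900
step 5 [5y] bond c/1=9/200: DF=(90407/80000 − 9/200·(0.970700+0.965000+0.952000+0.932900))/(1+9/200) = 9169/10000 ≈ 0.916900
step 6 [6y] bond c/1=13/200: DF=(2473661/2000000 − 13/200·(0.970700+0.965000+0.952000+0.932900+0.916900))/(1+13/200) = 4361/5000 ≈ 0.872200
step 7 [7y] bond c/1=17/400: DF=(1107753/1000000 − 17/400·(0.970700+0.965000+0.952000+0.932900+0.916900+0.872200))/(1+17/400) = 8339/10000 ≈ 0.833900
step 8 [8y] bond c/1=3/80: DF=(870671/800000 − 3/80·(0.970700+0.965000+0.952000+0.932900+0.916900+0.872200+0.833900))/(1+3/80) = 8161/10000 ≈ 0.816100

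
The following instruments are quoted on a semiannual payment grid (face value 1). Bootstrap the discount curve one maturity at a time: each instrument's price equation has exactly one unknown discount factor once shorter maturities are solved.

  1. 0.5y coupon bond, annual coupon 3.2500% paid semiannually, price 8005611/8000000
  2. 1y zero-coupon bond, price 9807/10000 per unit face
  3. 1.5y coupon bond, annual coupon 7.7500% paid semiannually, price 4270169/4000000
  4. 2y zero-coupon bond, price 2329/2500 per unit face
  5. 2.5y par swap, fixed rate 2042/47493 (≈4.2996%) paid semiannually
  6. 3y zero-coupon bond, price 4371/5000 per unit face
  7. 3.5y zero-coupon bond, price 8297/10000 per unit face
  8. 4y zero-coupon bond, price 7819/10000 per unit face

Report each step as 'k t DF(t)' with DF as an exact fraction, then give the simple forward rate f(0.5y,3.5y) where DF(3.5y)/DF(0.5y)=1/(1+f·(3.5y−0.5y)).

step 1 [0.5y] bond c/2=13/800: DF=(8005611/8000000 − 13/800·(0))/(1+13/800) = 9847/10000 ≈ 0.984700
step 2 [1y] zero: DF = P = 9807/10000 ≈ 0.980700
step 3 [1.5y] bond c/2=31/800: DF=(4270169/4000000 − 31/800·(0.984700+0.980700))/(1+31/800) = 1193/1250 ≈ 0.954400
step 4 [2y] zero: DF = P = 2329/2500 ≈ 0.931600
step 5 [2.5y] swap r/2=1021/47493: DF=(1 − 1021/47493·(0.984700+0.980700+0.954400+0.931600))/(1+1021/47493) = 8979/10000 ≈ 0.897900
step 6 [3y] zero: DF = P = 4371/5000 ≈ 0.874200
step 7 [3.5y] zero: DF = P = 8297/10000 ≈ 0.829700
step 8 [4y] zero: DF = P = 7819/10000 ≈ 0.781900

1 1/2 9847/10000
2 1 9807/10000
3 3/2 1193/1250
4 2 2329/2500
5 5/2 8979/10000
6 3 4371/5000
7 7/2 8297/10000
8 4 7819/10000
f(0.5y,3.5y) = ((9847/10000)/(8297/10000) − 1)/(3) = 1550/24891 ≈ 6.2272%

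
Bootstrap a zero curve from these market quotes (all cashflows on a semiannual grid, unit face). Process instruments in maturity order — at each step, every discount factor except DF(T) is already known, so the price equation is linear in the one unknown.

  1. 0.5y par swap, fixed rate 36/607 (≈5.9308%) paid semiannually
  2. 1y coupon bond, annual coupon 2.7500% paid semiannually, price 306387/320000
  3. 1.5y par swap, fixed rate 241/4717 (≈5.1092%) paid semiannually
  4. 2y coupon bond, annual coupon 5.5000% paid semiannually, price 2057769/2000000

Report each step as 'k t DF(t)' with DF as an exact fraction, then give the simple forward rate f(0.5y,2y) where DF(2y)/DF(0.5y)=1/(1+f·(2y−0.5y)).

1 1/2 607/625
2 1 9313/10000
3 3/2 9277/10000
4 2 1157/1250
f(0.5y,2y) = ((607/625)/(1157/1250) − 1)/(3/2) = 38/1157 ≈ 3.2844%

step 1 [0.5y] swap r/2=18/607: DF=(1 − 18/607·(0))/(1+18/607) = 607/625 ≈ 0.971200
step 2 [1y] bond c/2=11/800: DF=(306387/320000 − 11/800·(0.971200))/(1+11/800) = 9313/10000 ≈ 0.931300
step 3 [1.5y] swap r/2=241/9434: DF=(1 − 241/9434·(0.971200+0.931300))/(1+241/9434) = 9277/10000 ≈ 0.927700
step 4 [2y] bond c/2=11/400: DF=(2057769/2000000 − 11/400·(0.971200+0.931300+0.927700))/(1+11/400) = 1157/1250 ≈ 0.925600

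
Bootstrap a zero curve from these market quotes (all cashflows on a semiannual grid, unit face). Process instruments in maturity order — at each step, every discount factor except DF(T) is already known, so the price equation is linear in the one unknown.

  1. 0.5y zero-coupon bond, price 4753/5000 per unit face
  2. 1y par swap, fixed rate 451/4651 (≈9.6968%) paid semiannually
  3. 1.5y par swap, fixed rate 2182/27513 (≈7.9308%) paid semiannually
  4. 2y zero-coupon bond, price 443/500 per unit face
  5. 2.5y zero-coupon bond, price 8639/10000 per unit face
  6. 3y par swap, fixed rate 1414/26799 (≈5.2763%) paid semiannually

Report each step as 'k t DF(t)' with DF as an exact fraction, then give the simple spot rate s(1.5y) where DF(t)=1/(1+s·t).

step 1 [0.5y] zero: DF = P = 4753/5000 ≈ 0.950600
step 2 [1y] swap r/2=451/9302: DF=(1 − 451/9302·(0.950600))/(1+451/9302) = 4549/5000 ≈ 0.909800
step 3 [1.5y] swap r/2=1091/27513: DF=(1 − 1091/27513·(0.950600+0.909800))/(1+1091/27513) = 8909/10000 ≈ 0.890900
step 4 [2y] zero: DF = P = 443/500 ≈ 0.886000
step 5 [2.5y] zero: DF = P = 8639/10000 ≈ 0.863900
step 6 [3y] swap r/2=707/26799: DF=(1 − 707/26799·(0.950600+0.909800+0.890900+0.886000+0.863900))/(1+707/26799) = 4293/5000 ≈ 0.858600

1 1/2 4753/5000
2 1 4549/5000
3 3/2 8909/10000
4 2 443/500
5 5/2 8639/10000
6 3 4293/5000
s(1.5y) = (1/(8909/10000) − 1)/(3/2) = 2182/26727 ≈ 8.1640%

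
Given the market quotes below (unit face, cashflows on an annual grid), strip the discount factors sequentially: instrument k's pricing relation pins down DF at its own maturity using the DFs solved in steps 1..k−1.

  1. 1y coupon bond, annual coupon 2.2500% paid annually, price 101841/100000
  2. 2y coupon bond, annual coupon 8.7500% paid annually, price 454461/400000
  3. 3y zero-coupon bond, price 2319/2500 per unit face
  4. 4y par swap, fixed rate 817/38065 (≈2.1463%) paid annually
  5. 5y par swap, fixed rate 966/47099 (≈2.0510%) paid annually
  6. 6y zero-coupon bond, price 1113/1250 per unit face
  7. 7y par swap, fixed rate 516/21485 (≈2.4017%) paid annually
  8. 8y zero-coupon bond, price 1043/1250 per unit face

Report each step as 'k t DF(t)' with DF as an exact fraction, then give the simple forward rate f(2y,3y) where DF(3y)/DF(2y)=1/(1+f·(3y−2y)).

1 1 249/250
2 2 4823/5000
3 3 2319/2500
4 4 9183/10000
5 5 4517/5000
6 6 1113/1250
7 7 2113/2500
8 8 1043/1250
f(2y,3y) = ((4823/5000)/(2319/2500) − 1)/(1) = 185/4638 ≈ 3.9888%

step 1 [1y] bond c/1=9/400: DF=(101841/100000 − 9/400·(0))/(1+9/400) = 249/250 ≈ 0.996000
step 2 [2y] bond c/1=7/80: DF=(454461/400000 − 7/80·(0.996000))/(1+7/80) = 4823/5000 ≈ 0.964600
step 3 [3y] zero: DF = P = 2319/2500 ≈ 0.927600
step 4 [4y] swap r/1=817/38065: DF=(1 − 817/38065·(0.996000+0.964600+0.927600))/(1+817/38065) = 9183/10000 ≈ 0.918300
step 5 [5y] swap r/1=966/47099: DF=(1 − 966/47099·(0.996000+0.964600+0.927600+0.918300))/(1+966/47099) = 4517/5000 ≈ 0.903400
step 6 [6y] zero: DF = P = 1113/1250 ≈ 0.890400
step 7 [7y] swap r/1=516/21485: DF=(1 − 516/21485·(0.996000+0.964600+0.927600+0.918300+0.903400+0.890400))/(1+516/21485) = 2113/2500 ≈ 0.845200
step 8 [8y] zero: DF = P = 1043/1250 ≈ 0.834400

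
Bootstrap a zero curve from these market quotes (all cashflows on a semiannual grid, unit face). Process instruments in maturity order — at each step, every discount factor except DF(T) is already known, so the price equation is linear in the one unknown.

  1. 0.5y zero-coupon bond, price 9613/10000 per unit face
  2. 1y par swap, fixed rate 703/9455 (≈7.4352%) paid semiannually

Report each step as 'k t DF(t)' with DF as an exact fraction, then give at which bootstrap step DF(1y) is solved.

step 1 [0.5y] zero: DF = P = 9613/10000 ≈ 0.961300
step 2 [1y] swap r/2=703/18910: DF=(1 − 703/18910·(0.961300))/(1+703/18910) = 9297/10000 ≈ 0.929700

1 1/2 9613/10000
2 1 9297/10000
DF(1y) is solved at step 2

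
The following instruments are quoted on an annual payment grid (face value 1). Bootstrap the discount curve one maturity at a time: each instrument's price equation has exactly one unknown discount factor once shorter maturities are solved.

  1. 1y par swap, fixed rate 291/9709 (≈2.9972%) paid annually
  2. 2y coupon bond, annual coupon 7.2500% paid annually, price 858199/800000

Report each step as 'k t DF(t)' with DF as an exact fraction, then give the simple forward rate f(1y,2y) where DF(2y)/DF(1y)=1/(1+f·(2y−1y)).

1 1 9709/10000
2 2 4673/5000
f(1y,2y) = ((9709/10000)/(4673/5000) − 1)/(1) = 363/9346 ≈ 3.8840%

step 1 [1y] swap r/1=291/9709: DF=(1 − 291/9709·(0))/(1+291/9709) = 9709/10000 ≈ 0.970900
step 2 [2y] bond c/1=29/400: DF=(858199/800000 − 29/400·(0.970900))/(1+29/400) = 4673/5000 ≈ 0.934600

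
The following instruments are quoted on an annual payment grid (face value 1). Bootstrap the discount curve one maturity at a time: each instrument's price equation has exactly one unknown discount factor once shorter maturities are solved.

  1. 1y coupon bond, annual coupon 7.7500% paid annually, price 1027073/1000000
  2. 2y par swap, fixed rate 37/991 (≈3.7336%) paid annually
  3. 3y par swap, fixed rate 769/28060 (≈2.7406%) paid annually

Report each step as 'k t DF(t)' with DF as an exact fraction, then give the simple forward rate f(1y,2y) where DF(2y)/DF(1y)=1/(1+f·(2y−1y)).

1 1 2383/2500
2 2 9297/10000
3 3 9231/10000
f(1y,2y) = ((2383/2500)/(9297/10000) − 1)/(1) = 235/9297 ≈ 2.5277%

step 1 [1y] bond c/1=31/400: DF=(1027073/1000000 − 31/400·(0))/(1+31/400) = 2383/2500 ≈ 0.953200
step 2 [2y] swap r/1=37/991: DF=(1 − 37/991·(0.953200))/(1+37/991) = 9297/10000 ≈ 0.929700
step 3 [3y] swap r/1=769/28060: DF=(1 − 769/28060·(0.953200+0.929700))/(1+769/28060) = 9231/10000 ≈ 0.923100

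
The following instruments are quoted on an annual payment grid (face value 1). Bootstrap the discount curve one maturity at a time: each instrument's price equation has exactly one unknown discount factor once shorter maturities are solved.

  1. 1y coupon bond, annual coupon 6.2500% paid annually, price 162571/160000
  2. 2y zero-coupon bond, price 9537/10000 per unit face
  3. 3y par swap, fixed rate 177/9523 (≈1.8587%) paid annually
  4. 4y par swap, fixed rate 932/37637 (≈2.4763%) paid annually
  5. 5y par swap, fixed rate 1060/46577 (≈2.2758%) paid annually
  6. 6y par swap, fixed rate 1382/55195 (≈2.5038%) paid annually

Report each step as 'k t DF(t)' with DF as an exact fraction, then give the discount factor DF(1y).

step 1 [1y] bond c/1=1/16: DF=(162571/160000 − 1/16·(0))/(1+1/16) = 9563/10000 ≈ 0.956300
step 2 [2y] zero: DF = P = 9537/10000 ≈ 0.953700
step 3 [3y] swap r/1=177/9523: DF=(1 − 177/9523·(0.956300+0.953700))/(1+177/9523) = 9469/10000 ≈ 0.946900
step 4 [4y] swap r/1=932/37637: DF=(1 − 932/37637·(0.956300+0.953700+0.946900))/(1+932/37637) = 2267/2500 ≈ 0.906800
step 5 [5y] swap r/1=1060/46577: DF=(1 − 1060/46577·(0.956300+0.953700+0.946900+0.906800))/(1+1060/46577) = 447/500 ≈ 0.894000
step 6 [6y] swap r/1=1382/55195: DF=(1 − 1382/55195·(0.956300+0.953700+0.946900+0.906800+0.894000))/(1+1382/55195) = 4309/5000 ≈ 0.861800

1 1 9563/10000
2 2 9537/10000
3 3 9469/10000
4 4 2267/2500
5 5 447/500
6 6 4309/5000
DF(1y) = 9563/10000 ≈ 0.956300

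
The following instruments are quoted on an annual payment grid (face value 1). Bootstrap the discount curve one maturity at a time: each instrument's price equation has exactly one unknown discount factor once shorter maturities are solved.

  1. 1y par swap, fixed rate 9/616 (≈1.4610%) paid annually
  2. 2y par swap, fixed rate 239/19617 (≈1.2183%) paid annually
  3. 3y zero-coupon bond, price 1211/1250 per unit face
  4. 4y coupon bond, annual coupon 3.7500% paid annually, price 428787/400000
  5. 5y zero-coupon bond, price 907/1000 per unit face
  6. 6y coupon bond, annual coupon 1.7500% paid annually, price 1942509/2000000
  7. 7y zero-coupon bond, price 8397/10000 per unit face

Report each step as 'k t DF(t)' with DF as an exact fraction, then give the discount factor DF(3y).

1 1 616/625
2 2 9761/10000
3 3 1211/1250
4 4 9273/10000
5 5 907/1000
6 6 4363/5000
7 7 8397/10000
DF(3y) = 1211/1250 ≈ 0.968800

step 1 [1y] swap r/1=9/616: DF=(1 − 9/616·(0))/(1+9/616) = 616/625 ≈ 0.985600
step 2 [2y] swap r/1=239/19617: DF=(1 − 239/19617·(0.985600))/(1+239/19617) = 9761/10000 ≈ 0.976100
step 3 [3y] zero: DF = P = 1211/1250 ≈ 0.968800
step 4 [4y] bond c/1=3/80: DF=(428787/400000 − 3/80·(0.985600+0.976100+0.968800))/(1+3/80) = 9273/10000 ≈ 0.927300
step 5 [5y] zero: DF = P = 907/1000 ≈ 0.907000
step 6 [6y] bond c/1=7/400: DF=(1942509/2000000 − 7/400·(0.985600+0.976100+0.968800+0.927300+0.907000))/(1+7/400) = 4363/5000 ≈ 0.872600
step 7 [7y] zero: DF = P = 8397/10000 ≈ 0.839700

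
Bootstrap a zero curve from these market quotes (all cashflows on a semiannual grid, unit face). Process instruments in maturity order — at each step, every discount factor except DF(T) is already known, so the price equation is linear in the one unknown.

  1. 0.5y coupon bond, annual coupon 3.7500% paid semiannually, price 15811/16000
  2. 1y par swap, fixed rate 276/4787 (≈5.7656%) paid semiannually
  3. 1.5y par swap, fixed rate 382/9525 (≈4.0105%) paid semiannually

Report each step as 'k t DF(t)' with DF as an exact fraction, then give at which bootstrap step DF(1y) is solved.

1 1/2 97/100
2 1 1181/1250
3 3/2 9427/10000
DF(1y) is solved at step 2

step 1 [0.5y] bond c/2=3/160: DF=(15811/16000 − 3/160·(0))/(1+3/160) = 97/100 ≈ 0.970000
step 2 [1y] swap r/2=138/4787: DF=(1 − 138/4787·(0.970000))/(1+138/4787) = 1181/1250 ≈ 0.944800
step 3 [1.5y] swap r/2=191/9525: DF=(1 − 191/9525·(0.970000+0.944800))/(1+191/9525) = 9427/10000 ≈ 0.942700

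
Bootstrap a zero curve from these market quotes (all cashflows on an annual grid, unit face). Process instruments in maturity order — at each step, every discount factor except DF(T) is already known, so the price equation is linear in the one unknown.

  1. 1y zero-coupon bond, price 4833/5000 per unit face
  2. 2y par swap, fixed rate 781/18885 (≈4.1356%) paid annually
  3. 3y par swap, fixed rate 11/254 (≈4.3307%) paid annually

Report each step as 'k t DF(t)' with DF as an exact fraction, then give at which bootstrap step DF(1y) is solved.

step 1 [1y] zero: DF = P = 4833/5000 ≈ 0.966600
step 2 [2y] swap r/1=781/18885: DF=(1 − 781/18885·(0.966600))/(1+781/18885) = 9219/10000 ≈ 0.921900
step 3 [3y] swap r/1=11/254: DF=(1 − 11/254·(0.966600+0.921900))/(1+11/254) = 8801/10000 ≈ 0.880100

1 1 4833/5000
2 2 9219/10000
3 3 8801/10000
DF(1y) is solved at step 1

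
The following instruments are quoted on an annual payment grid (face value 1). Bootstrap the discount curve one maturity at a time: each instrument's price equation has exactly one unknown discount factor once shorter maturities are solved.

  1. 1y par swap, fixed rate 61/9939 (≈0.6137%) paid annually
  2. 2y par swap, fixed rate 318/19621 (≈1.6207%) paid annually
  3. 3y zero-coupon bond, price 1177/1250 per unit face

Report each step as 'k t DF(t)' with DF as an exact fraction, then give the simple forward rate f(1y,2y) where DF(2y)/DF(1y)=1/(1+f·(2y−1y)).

1 1 9939/10000
2 2 4841/5000
3 3 1177/1250
f(1y,2y) = ((9939/10000)/(4841/5000) − 1)/(1) = 257/9682 ≈ 2.6544%

step 1 [1y] swap r/1=61/9939: DF=(1 − 61/9939·(0))/(1+61/9939) = 9939/10000 ≈ 0.993900
step 2 [2y] swap r/1=318/19621: DF=(1 − 318/19621·(0.993900))/(1+318/19621) = 4841/5000 ≈ 0.968200
step 3 [3y] zero: DF = P = 1177/1250 ≈ 0.941600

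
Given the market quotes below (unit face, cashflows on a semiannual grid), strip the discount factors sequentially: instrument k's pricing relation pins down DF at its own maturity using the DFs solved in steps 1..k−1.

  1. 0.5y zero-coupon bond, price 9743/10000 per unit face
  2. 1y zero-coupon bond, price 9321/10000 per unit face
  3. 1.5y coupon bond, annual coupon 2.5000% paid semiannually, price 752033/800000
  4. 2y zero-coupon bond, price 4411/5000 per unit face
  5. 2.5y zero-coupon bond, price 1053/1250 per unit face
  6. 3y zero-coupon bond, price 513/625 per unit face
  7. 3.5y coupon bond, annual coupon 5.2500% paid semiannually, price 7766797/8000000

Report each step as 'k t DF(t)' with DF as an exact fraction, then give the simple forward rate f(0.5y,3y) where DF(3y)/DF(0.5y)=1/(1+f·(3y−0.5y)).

1 1/2 9743/10000
2 1 9321/10000
3 3/2 9049/10000
4 2 4411/5000
5 5/2 1053/1250
6 3 513/625
7 7/2 809/1000
f(0.5y,3y) = ((9743/10000)/(513/625) − 1)/(5/2) = 307/4104 ≈ 7.4805%

step 1 [0.5y] zero: DF = P = 9743/10000 ≈ 0.974300
step 2 [1y] zero: DF = P = 9321/10000 ≈ 0.932100
step 3 [1.5y] bond c/2=1/80: DF=(752033/800000 − 1/80·(0.974300+0.932100))/(1+1/80) = 9049/10000 ≈ 0.904900
step 4 [2y] zero: DF = P = 4411/5000 ≈ 0.882200
step 5 [2.5y] zero: DF = P = 1053/1250 ≈ 0.842400
step 6 [3y] zero: DF = P = 513/625 ≈ 0.820800
step 7 [3.5y] bond c/2=21/800: DF=(7766797/8000000 − 21/800·(0.974300+0.932100+0.904900+0.882200+0.842400+0.820800))/(1+21/800) = 809/1000 ≈ 0.809000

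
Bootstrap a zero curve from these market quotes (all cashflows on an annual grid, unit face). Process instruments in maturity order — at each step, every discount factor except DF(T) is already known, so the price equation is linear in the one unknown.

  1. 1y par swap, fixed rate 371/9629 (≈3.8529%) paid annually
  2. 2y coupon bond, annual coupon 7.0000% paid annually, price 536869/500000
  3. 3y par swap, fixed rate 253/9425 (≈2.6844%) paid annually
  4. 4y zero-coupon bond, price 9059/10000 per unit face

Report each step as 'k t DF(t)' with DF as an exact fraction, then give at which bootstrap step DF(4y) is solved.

step 1 [1y] swap r/1=371/9629: DF=(1 − 371/9629·(0))/(1+371/9629) = 9629/10000 ≈ 0.962900
step 2 [2y] bond c/1=7/100: DF=(536869/500000 − 7/100·(0.962900))/(1+7/100) = 1881/2000 ≈ 0.940500
step 3 [3y] swap r/1=253/9425: DF=(1 − 253/9425·(0.962900+0.940500))/(1+253/9425) = 9241/10000 ≈ 0.924100
step 4 [4y] zero: DF = P = 9059/10000 ≈ 0.905900

1 1 9629/10000
2 2 1881/2000
3 3 9241/10000
4 4 9059/10000
DF(4y) is solved at step 4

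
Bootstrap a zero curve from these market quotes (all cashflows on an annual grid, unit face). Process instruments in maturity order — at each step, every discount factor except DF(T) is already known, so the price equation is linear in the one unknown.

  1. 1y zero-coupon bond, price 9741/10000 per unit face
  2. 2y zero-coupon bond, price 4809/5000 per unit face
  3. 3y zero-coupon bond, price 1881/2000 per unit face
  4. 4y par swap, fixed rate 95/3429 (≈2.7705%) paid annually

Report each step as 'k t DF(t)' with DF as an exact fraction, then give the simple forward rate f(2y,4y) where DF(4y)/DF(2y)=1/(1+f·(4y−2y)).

1 1 9741/10000
2 2 4809/5000
3 3 1881/2000
4 4 1791/2000
f(2y,4y) = ((4809/5000)/(1791/2000) − 1)/(2) = 221/5970 ≈ 3.7018%

step 1 [1y] zero: DF = P = 9741/10000 ≈ 0.974100
step 2 [2y] zero: DF = P = 4809/5000 ≈ 0.961800
step 3 [3y] zero: DF = P = 1881/2000 ≈ 0.940500
step 4 [4y] swap r/1=95/3429: DF=(1 − 95/3429·(0.974100+0.961800+0.940500))/(1+95/3429) = 1791/2000 ≈ 0.895500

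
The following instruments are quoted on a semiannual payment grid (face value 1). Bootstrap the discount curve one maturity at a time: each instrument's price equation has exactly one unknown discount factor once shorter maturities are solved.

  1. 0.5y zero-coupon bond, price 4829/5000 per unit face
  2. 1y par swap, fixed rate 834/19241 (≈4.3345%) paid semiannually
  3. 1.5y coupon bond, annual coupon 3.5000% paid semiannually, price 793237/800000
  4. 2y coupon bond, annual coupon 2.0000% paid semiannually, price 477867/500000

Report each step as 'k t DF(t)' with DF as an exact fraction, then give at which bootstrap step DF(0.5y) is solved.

step 1 [0.5y] zero: DF = P = 4829/5000 ≈ 0.965800
step 2 [1y] swap r/2=417/19241: DF=(1 − 417/19241·(0.965800))/(1+417/19241) = 9583/10000 ≈ 0.958300
step 3 [1.5y] bond c/2=7/400: DF=(793237/800000 − 7/400·(0.965800+0.958300))/(1+7/400) = 4707/5000 ≈ 0.941400
step 4 [2y] bond c/2=1/100: DF=(477867/500000 − 1/100·(0.965800+0.958300+0.941400))/(1+1/100) = 9179/10000 ≈ 0.917900

1 1/2 4829/5000
2 1 9583/10000
3 3/2 4707/5000
4 2 9179/10000
DF(0.5y) is solved at step 1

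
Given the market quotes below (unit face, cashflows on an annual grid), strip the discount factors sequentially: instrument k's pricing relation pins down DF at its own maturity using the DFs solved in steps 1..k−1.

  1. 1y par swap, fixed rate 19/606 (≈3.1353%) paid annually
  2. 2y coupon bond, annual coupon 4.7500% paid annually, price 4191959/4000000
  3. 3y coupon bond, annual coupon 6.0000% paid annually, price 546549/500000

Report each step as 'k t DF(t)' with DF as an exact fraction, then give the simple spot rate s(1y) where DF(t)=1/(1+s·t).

1 1 606/625
2 2 1913/2000
3 3 4611/5000
s(1y) = (1/(606/625) − 1)/(1) = 19/606 ≈ 3.1353%

step 1 [1y] swap r/1=19/606: DF=(1 − 19/606·(0))/(1+19/606) = 606/625 ≈ 0.969600
step 2 [2y] bond c/1=19/400: DF=(4191959/4000000 − 19/400·(0.969600))/(1+19/400) = 1913/2000 ≈ 0.956500
step 3 [3y] bond c/1=3/50: DF=(546549/500000 − 3/50·(0.969600+0.956500))/(1+3/50) = 4611/5000 ≈ 0.922200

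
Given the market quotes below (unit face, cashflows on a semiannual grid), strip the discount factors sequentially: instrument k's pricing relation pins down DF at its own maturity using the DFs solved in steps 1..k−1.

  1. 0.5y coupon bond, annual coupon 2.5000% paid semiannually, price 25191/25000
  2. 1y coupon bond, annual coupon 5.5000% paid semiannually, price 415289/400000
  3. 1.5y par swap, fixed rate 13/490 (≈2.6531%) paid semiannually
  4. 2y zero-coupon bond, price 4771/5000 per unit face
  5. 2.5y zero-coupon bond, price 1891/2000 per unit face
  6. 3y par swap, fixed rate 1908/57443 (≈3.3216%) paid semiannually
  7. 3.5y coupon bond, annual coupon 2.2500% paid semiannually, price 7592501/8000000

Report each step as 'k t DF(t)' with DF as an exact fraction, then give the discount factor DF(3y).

1 1/2 622/625
2 1 4919/5000
3 3/2 961/1000
4 2 4771/5000
5 5/2 1891/2000
6 3 4523/5000
7 7/2 4373/5000
DF(3y) = 4523/5000 ≈ 0.904600

step 1 [0.5y] bond c/2=1/80: DF=(25191/25000 − 1/80·(0))/(1+1/80) = 622/625 ≈ 0.995200
step 2 [1y] bond c/2=11/400: DF=(415289/400000 − 11/400·(0.995200))/(1+11/400) = 4919/5000 ≈ 0.983800
step 3 [1.5y] swap r/2=13/980: DF=(1 − 13/980·(0.995200+0.983800))/(1+13/980) = 961/1000 ≈ 0.961000
step 4 [2y] zero: DF = P = 4771/5000 ≈ 0.954200
step 5 [2.5y] zero: DF = P = 1891/2000 ≈ 0.945500
step 6 [3y] swap r/2=954/57443: DF=(1 − 954/57443·(0.995200+0.983800+0.961000+0.954200+0.945500))/(1+954/57443) = 4523/5000 ≈ 0.904600
step 7 [3.5y] bond c/2=9/800: DF=(7592501/8000000 − 9/800·(0.995200+0.983800+0.961000+0.954200+0.945500+0.904600))/(1+9/800) = 4373/5000 ≈ 0.874600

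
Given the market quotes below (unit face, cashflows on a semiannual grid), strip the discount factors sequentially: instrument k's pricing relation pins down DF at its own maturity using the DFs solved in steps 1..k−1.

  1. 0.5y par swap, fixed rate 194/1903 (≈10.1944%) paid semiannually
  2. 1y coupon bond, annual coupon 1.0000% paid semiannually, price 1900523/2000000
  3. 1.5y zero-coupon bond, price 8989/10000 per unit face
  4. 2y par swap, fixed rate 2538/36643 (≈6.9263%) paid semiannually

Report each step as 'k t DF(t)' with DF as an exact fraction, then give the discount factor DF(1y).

1 1/2 1903/2000
2 1 588/625
3 3/2 8989/10000
4 2 8731/10000
DF(1y) = 588/625 ≈ 0.940800

step 1 [0.5y] swap r/2=97/1903: DF=(1 − 97/1903·(0))/(1+97/1903) = 1903/2000 ≈ 0.951500
step 2 [1y] bond c/2=1/200: DF=(1900523/2000000 − 1/200·(0.951500))/(1+1/200) = 588/625 ≈ 0.940800
step 3 [1.5y] zero: DF = P = 8989/10000 ≈ 0.898900
step 4 [2y] swap r/2=1269/36643: DF=(1 − 1269/36643·(0.951500+0.940800+0.898900))/(1+1269/36643) = 8731/10000 ≈ 0.873100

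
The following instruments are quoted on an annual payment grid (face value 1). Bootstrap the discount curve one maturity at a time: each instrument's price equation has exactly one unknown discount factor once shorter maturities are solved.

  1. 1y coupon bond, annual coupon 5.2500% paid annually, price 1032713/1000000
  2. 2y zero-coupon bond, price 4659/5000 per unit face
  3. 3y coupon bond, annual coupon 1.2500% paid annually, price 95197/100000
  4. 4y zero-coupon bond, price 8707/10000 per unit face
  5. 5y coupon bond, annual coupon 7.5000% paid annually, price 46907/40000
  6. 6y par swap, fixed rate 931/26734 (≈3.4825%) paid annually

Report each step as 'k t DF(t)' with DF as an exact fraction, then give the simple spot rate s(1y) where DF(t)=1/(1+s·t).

step 1 [1y] bond c/1=21/400: DF=(1032713/1000000 − 21/400·(0))/(1+21/400) = 2453/2500 ≈ 0.981200
step 2 [2y] zero: DF = P = 4659/5000 ≈ 0.931800
step 3 [3y] bond c/1=1/80: DF=(95197/100000 − 1/80·(0.981200+0.931800))/(1+1/80) = 4583/5000 ≈ 0.916600
step 4 [4y] zero: DF = P = 8707/10000 ≈ 0.870700
step 5 [5y] bond c/1=3/40: DF=(46907/40000 − 3/40·(0.981200+0.931800+0.916600+0.870700))/(1+3/40) = 8327/10000 ≈ 0.832700
step 6 [6y] swap r/1=931/26734: DF=(1 − 931/26734·(0.981200+0.931800+0.916600+0.870700+0.832700))/(1+931/26734) = 4069/5000 ≈ 0.813800

1 1 2453/2500
2 2 4659/5000
3 3 4583/5000
4 4 8707/10000
5 5 8327/10000
6 6 4069/5000
s(1y) = (1/(2453/2500) − 1)/(1) = 47/2453 ≈ 1.9160%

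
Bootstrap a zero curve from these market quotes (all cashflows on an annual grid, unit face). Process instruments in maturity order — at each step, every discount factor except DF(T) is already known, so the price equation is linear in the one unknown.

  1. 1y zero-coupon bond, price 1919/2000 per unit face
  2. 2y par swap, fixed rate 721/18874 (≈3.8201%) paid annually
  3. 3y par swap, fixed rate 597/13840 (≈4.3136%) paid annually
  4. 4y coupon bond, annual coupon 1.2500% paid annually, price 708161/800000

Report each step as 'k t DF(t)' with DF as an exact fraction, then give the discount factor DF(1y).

1 1 1919/2000
2 2 9279/10000
3 3 4403/5000
4 4 8401/10000
DF(1y) = 1919/2000 ≈ 0.959500

step 1 [1y] zero: DF = P = 1919/2000 ≈ 0.959500
step 2 [2y] swap r/1=721/18874: DF=(1 − 721/18874·(0.959500))/(1+721/18874) = 9279/10000 ≈ 0.927900
step 3 [3y] swap r/1=597/13840: DF=(1 − 597/13840·(0.959500+0.927900))/(1+597/13840) = 4403/5000 ≈ 0.880600
step 4 [4y] bond c/1=1/80: DF=(708161/800000 − 1/80·(0.959500+0.927900+0.880600))/(1+1/80) = 8401/10000 ≈ 0.840100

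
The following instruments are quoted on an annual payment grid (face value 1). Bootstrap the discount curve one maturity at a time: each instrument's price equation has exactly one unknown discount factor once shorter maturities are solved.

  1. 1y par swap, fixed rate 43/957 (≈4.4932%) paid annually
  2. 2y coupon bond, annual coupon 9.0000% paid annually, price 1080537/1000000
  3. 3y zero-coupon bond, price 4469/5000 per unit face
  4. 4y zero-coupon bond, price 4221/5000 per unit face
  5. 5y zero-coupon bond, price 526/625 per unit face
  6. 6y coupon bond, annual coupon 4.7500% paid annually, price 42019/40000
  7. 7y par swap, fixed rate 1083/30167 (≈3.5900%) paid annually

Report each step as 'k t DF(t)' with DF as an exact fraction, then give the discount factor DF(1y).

1 1 957/1000
2 2 9123/10000
3 3 4469/5000
4 4 4221/5000
5 5 526/625
6 6 8011/10000
7 7 3917/5000
DF(1y) = 957/1000 ≈ 0.957000

step 1 [1y] swap r/1=43/957: DF=(1 − 43/957·(0))/(1+43/957) = 957/1000 ≈ 0.957000
step 2 [2y] bond c/1=9/100: DF=(1080537/1000000 − 9/100·(0.957000))/(1+9/100) = 9123/10000 ≈ 0.912300
step 3 [3y] zero: DF = P = 4469/5000 ≈ 0.893800
step 4 [4y] zero: DF = P = 4221/5000 ≈ 0.844200
step 5 [5y] zero: DF = P = 526/625 ≈ 0.841600
step 6 [6y] bond c/1=19/400: DF=(42019/40000 − 19/400·(0.957000+0.912300+0.893800+0.844200+0.841600))/(1+19/400) = 8011/10000 ≈ 0.801100
step 7 [7y] swap r/1=1083/30167: DF=(1 − 1083/30167·(0.957000+0.912300+0.893800+0.844200+0.841600+0.801100))/(1+1083/30167) = 3917/5000 ≈ 0.783400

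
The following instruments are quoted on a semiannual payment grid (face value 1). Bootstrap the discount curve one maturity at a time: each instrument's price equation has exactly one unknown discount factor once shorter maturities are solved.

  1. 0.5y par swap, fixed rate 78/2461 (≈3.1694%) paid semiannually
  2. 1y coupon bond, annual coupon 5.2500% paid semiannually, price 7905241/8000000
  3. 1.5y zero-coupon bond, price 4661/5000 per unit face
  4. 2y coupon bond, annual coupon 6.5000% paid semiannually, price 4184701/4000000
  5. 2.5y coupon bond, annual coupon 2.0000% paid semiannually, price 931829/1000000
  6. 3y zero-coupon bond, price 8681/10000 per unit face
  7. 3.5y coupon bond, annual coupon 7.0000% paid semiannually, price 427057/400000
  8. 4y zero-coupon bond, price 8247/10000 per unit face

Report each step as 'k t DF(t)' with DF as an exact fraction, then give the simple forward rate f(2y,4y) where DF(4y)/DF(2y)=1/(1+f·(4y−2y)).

1 1/2 2461/2500
2 1 9377/10000
3 3/2 4661/5000
4 2 4617/5000
5 5/2 2213/2500
6 3 8681/10000
7 7/2 1689/2000
8 4 8247/10000
f(2y,4y) = ((4617/5000)/(8247/10000) − 1)/(2) = 329/5498 ≈ 5.9840%

step 1 [0.5y] swap r/2=39/2461: DF=(1 − 39/2461·(0))/(1+39/2461) = 2461/2500 ≈ 0.984400
step 2 [1y] bond c/2=21/800: DF=(7905241/8000000 − 21/800·(0.984400))/(1+21/800) = 9377/10000 ≈ 0.937700
step 3 [1.5y] zero: DF = P = 4661/5000 ≈ 0.932200
step 4 [2y] bond c/2=13/400: DF=(4184701/4000000 − 13/400·(0.984400+0.937700+0.932200))/(1+13/400) = 4617/5000 ≈ 0.923400
step 5 [2.5y] bond c/2=1/100: DF=(931829/1000000 − 1/100·(0.984400+0.937700+0.932200+0.923400))/(1+1/100) = 2213/2500 ≈ 0.885200
step 6 [3y] zero: DF = P = 8681/10000 ≈ 0.868100
step 7 [3.5y] bond c/2=7/200: DF=(427057/400000 − 7/200·(0.984400+0.937700+0.932200+0.923400+0.885200+0.868100))/(1+7/200) = 1689/2000 ≈ 0.844500
step 8 [4y] zero: DF = P = 8247/10000 ≈ 0.824700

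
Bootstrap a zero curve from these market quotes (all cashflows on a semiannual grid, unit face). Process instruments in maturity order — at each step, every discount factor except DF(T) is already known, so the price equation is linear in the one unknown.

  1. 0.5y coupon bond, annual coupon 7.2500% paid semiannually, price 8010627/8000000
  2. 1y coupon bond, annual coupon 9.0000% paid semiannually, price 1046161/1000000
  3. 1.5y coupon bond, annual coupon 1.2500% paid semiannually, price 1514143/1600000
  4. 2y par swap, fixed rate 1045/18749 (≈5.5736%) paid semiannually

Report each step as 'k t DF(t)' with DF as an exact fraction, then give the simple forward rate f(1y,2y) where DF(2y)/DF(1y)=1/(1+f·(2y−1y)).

1 1/2 9663/10000
2 1 1919/2000
3 3/2 1857/2000
4 2 1791/2000
f(1y,2y) = ((1919/2000)/(1791/2000) − 1)/(1) = 128/1791 ≈ 7.1468%

step 1 [0.5y] bond c/2=29/800: DF=(8010627/8000000 − 29/800·(0))/(1+29/800) = 9663/10000 ≈ 0.966300
step 2 [1y] bond c/2=9/200: DF=(1046161/1000000 − 9/200·(0.966300))/(1+9/200) = 1919/2000 ≈ 0.959500
step 3 [1.5y] bond c/2=1/160: DF=(1514143/1600000 − 1/160·(0.966300+0.959500))/(1+1/160) = 1857/2000 ≈ 0.928500
step 4 [2y] swap r/2=1045/37498: DF=(1 − 1045/37498·(0.966300+0.959500+0.928500))/(1+1045/37498) = 1791/2000 ≈ 0.895500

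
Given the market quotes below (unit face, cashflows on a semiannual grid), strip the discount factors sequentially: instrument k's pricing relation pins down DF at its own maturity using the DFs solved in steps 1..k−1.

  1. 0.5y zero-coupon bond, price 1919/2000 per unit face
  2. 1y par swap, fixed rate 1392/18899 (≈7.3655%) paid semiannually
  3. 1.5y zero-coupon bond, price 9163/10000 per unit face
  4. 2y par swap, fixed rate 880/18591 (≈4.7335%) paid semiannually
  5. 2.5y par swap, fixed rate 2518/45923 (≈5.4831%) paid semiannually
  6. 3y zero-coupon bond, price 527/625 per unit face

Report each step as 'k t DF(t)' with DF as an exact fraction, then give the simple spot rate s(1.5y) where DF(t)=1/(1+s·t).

step 1 [0.5y] zero: DF = P = 1919/2000 ≈ 0.959500
step 2 [1y] swap r/2=696/18899: DF=(1 − 696/18899·(0.959500))/(1+696/18899) = 1163/1250 ≈ 0.930400
step 3 [1.5y] zero: DF = P = 9163/10000 ≈ 0.916300
step 4 [2y] swap r/2=440/18591: DF=(1 − 440/18591·(0.959500+0.930400+0.916300))/(1+440/18591) = 114/125 ≈ 0.912000
step 5 [2.5y] swap r/2=1259/45923: DF=(1 − 1259/45923·(0.959500+0.930400+0.916300+0.912000))/(1+1259/45923) = 8741/10000 ≈ 0.874100
step 6 [3y] zero: DF = P = 527/625 ≈ 0.843200

1 1/2 1919/2000
2 1 1163/1250
3 3/2 9163/10000
4 2 114/125
5 5/2 8741/10000
6 3 527/625
s(1.5y) = (1/(9163/10000) − 1)/(3/2) = 558/9163 ≈ 6.0897%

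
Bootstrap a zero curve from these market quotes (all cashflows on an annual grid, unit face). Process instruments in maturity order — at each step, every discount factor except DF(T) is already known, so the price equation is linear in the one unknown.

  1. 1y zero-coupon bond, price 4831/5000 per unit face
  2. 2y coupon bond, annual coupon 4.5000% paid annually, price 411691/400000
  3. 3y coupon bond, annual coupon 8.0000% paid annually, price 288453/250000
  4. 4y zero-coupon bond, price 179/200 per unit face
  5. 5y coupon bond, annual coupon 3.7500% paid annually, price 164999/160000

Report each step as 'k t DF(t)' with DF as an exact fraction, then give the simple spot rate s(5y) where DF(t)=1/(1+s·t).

step 1 [1y] zero: DF = P = 4831/5000 ≈ 0.966200
step 2 [2y] bond c/1=9/200: DF=(411691/400000 − 9/200·(0.966200))/(1+9/200) = 9433/10000 ≈ 0.943300
step 3 [3y] bond c/1=2/25: DF=(288453/250000 − 2/25·(0.966200+0.943300))/(1+2/25) = 9269/10000 ≈ 0.926900
step 4 [4y] zero: DF = P = 179/200 ≈ 0.895000
step 5 [5y] bond c/1=3/80: DF=(164999/160000 − 3/80·(0.966200+0.943300+0.926900+0.895000))/(1+3/80) = 8591/10000 ≈ 0.859100

1 1 4831/5000
2 2 9433/10000
3 3 9269/10000
4 4 179/200
5 5 8591/10000
s(5y) = (1/(8591/10000) − 1)/(5) = 1409/42955 ≈ 3.2802%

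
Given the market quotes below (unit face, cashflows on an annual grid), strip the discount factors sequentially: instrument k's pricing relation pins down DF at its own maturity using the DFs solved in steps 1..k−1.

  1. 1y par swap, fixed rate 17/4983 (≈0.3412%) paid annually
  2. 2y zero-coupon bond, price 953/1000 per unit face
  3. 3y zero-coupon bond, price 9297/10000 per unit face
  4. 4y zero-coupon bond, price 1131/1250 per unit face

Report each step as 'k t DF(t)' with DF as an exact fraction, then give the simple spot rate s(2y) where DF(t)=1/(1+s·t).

step 1 [1y] swap r/1=17/4983: DF=(1 − 17/4983·(0))/(1+17/4983) = 4983/5000 ≈ 0.996600
step 2 [2y] zero: DF = P = 953/1000 ≈ 0.953000
step 3 [3y] zero: DF = P = 9297/10000 ≈ 0.929700
step 4 [4y] zero: DF = P = 1131/1250 ≈ 0.904800

1 1 4983/5000
2 2 953/1000
3 3 9297/10000
4 4 1131/1250
s(2y) = (1/(953/1000) − 1)/(2) = 47/1906 ≈ 2.4659%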